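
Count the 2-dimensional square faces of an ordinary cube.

Number of 2-faces = C(3,2) · 2^(3-2) = 3 · 2 = 6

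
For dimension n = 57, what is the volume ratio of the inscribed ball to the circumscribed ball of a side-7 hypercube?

The radii are 7/2 and 7√57/2, so the volume ratio is (1/√57)^57 = 57^{-57/2} ≈ 9.06915e-51.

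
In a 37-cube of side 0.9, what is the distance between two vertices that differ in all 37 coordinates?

Diagonal = √37 · 0.9 ≈ 5.47449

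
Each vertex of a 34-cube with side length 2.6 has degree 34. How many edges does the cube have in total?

An n-cube has n·2^(n-1) edges. With n = 34: 34·8589934592 = 292057776128.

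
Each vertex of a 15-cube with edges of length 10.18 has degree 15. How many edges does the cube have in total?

The 15-cube has n·2^(n-1) = 15·2^14 = 15·16384 = 245760 edges.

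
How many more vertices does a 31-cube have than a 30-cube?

The 31-cube has 2^31 = 2147483648 vertices. The 30-cube has 2^30 = 1073741824 vertices. Difference: 2147483648 - 1073741824 = 1073741824.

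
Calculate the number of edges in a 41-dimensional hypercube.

The 41-cube has n·2^(n-1) = 41·2^40 = 41·1099511627776 = 45079976738816 edges.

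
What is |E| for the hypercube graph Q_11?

Each of the 2^11 = 2048 vertices has degree 11; total edges = 11·2^11/2 = 11264.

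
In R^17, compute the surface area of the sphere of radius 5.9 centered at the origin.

S = n·V_n(r)/r = 17·V_17(5.9)/5.9 (volume-to-surface relation), giving 5.16704e+12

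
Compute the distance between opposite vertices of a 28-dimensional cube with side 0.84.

d = √(0.84² + 0.84² + ... + 0.84²) [28 terms] = √(28·0.84²) = 0.84√28 ≈ 4.44486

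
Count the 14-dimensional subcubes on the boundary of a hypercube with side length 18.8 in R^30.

Number of 14-faces = C(30,14) · 2^(30-14) = 145422675 · 65536 = 9530420428800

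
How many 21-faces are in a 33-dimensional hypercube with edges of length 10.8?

An n-cube has C(n,k)·2^(n-k) k-faces. Here C(33,21)·2^12 = 354817320·4096 = 1453331742720.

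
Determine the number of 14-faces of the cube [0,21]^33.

Number of 14-faces = C(33,14) · 2^(33-14) = 818809200 · 524288 = 429291837849600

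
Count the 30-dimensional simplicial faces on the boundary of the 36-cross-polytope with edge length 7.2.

Each 30-face is the convex hull of 31 vertices, one chosen as ±e_i from each of 31 distinct axes: 2^31·C(36,31) = 809584155426816.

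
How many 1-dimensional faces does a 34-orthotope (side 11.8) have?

f_1(34-cube) = (34 choose 1) · 2^33 = 292057776128.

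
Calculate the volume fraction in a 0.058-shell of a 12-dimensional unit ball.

V(inner)/V(outer) = ((1-0.058)/1)^12 ≈ 0.4882, so the shell fraction is 0.511785.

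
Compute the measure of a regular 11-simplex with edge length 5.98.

For a regular n-simplex with edge a, V = (a^n / n!)·√((n+1)/2^n). With a=5.98, n=11: V ≈ 0.67063.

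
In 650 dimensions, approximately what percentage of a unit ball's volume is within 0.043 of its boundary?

1 - (1-0.043)^650 ≈ 1 - 3.915e-13 ≈ (100 - 3.92e-11)%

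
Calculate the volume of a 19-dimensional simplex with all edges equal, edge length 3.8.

V_19 = √(20) · 3.8^19 / (19! · 2^(19/2)) ≈ 5.26652e-09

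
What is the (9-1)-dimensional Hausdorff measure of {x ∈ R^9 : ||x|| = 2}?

|∂B_9(2)| = 8192·π^4/105 ≈ 7599.76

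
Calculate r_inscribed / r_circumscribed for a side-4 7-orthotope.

For an n-cube of any side s, the inradius is s/2 and the circumradius is s√n/2, so the ratio is 1/√7 ≈ 0.377964.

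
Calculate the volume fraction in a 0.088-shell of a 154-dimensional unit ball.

V(inner)/V(outer) = ((1-0.088)/1)^154 ≈ 6.906e-07, so the shell fraction is 0.9999993094.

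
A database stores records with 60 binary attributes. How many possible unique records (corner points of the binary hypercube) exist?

An n-cube has 2^n vertices; for n = 60 that is 2^60 = 1152921504606846976.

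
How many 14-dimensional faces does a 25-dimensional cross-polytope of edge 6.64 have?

Number of 14-faces = 2^(14+1) · C(25,14+1) = 32768 · 3268760 = 107110727680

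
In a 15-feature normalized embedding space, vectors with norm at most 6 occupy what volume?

V = 1486016741376·π^7/25025 ≈ 1.79349e+11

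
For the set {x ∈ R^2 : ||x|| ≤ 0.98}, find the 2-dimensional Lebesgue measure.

V_2(0.98) = π^(2/2) · (0.98)^2 / Γ(2/2 + 1) ≈ 3.01719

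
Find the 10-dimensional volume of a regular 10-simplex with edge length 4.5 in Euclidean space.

For a regular n-simplex with edge a, V = (a^n / n!)·√((n+1)/2^n). With a=4.5, n=10: V ≈ 0.0972542.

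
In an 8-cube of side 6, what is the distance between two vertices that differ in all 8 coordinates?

Diagonal = √8 · 6 ≈ 16.9706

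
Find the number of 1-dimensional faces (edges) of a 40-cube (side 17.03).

Each of the 2^40 = 1099511627776 vertices has degree 40; total edges = 40·2^40/2 = 21990232555520.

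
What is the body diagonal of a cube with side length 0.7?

The space diagonal of an n-cube of side s is s√n. Here 0.7·√3 ≈ 1.21244.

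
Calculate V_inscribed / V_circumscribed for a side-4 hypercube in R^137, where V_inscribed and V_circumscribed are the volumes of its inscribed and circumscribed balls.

V_in/V_out = n^(-n/2) = 137^(-137/2) ≈ 4.31163e-147.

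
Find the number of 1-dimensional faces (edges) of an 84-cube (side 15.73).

Each of the 2^84 = 19342813113834066795298816 vertices has degree 84; total edges = 84·2^84/2 = 812398150781030805402550272.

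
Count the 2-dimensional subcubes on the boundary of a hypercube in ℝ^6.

f_2(6-cube) = (6 choose 2) · 2^4 = 240.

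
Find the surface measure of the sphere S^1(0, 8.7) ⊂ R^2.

S_2(8.7) = 2·π^(2/2)·(8.7)^1 / Γ(2/2) = 2πr = 2π·8.7 ≈ 54.6637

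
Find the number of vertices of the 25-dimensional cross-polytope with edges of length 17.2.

Number of vertices = 2n = 50.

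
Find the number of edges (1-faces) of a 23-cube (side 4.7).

An n-cube has C(n,k)·2^(n-k) k-faces. Here C(23,1)·2^22 = 23·4194304 = 96468992.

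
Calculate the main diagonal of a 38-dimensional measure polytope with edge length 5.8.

d = √(5.8² + 5.8² + ... + 5.8²) [38 terms] = √(38·5.8²) = 5.8√38 ≈ 35.7536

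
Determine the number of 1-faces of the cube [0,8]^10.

An n-cube has C(n,k)·2^(n-k) k-faces. Here C(10,1)·2^9 = 10·512 = 5120.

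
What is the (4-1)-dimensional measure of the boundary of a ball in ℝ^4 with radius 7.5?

S = n·V_n(r)/r = 4·V_4(7.5)/7.5 (volume-to-surface relation), giving 3375·π^2/4 ≈ 8327.48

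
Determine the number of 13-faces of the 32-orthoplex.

Each 13-face is the convex hull of 14 vertices, one chosen as ±e_i from each of 14 distinct axes: 2^14·C(32,14) = 7724000870400.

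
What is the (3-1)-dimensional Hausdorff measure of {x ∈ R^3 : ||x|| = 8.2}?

|∂B_3(8.2)| = 4πr² = 4π·(8.2)² ≈ 844.963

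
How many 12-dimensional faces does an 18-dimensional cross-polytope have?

Number of 12-faces = 2^(12+1) · C(18,12+1) = 8192 · 8568 = 70189056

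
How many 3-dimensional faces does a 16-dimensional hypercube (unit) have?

An n-cube has C(n,k)·2^(n-k) k-faces. Here C(16,3)·2^13 = 560·8192 = 4587520.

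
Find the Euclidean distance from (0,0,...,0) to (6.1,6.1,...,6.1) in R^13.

Diagonal = √13 · 6.1 ≈ 21.9939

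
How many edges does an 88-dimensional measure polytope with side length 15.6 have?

An n-cube has n·2^(n-1) edges. With n = 88: 88·154742504910672534362390528 = 13617340432139183023890366464.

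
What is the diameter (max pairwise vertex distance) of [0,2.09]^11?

The space diagonal of an n-cube of side s is s√n. Here 2.09·√11 ≈ 6.93175.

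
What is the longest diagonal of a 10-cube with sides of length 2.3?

Diagonal = √10 · 2.3 ≈ 7.27324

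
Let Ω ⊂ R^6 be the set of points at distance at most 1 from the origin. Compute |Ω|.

V_6(1) = π^(6/2) · (1)^6 / Γ(6/2 + 1) = π^3/6 ≈ 5.16771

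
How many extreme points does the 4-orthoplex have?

An n-cross-polytope has 2n vertices; here n = 4, giving 8.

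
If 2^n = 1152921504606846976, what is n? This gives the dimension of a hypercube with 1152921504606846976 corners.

The n-cube has 2^n vertices, and 1152921504606846976 = 2^60, so n = 60.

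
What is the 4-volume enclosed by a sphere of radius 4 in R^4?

Volume = π^{4/2}·(4)^4/Γ(3) = 128·π^2 ≈ 1263.31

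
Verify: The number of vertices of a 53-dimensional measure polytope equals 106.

False. The 53-cube has 2^53 = 9007199254740992 vertices.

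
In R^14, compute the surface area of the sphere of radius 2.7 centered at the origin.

|∂B_14(2.7)| ≈ 3.39997e+06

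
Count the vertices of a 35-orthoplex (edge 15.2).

The 35-dimensional cross-polytope has 2n = 2·35 = 70 vertices.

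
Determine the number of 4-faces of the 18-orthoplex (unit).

f_4(18-orthoplex) = 2^5 · (18 choose 5) = 274176.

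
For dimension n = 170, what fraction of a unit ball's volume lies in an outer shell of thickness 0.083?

1 - (1-0.083)^170 ≈ 0.9999995993 ≈ 99.999960%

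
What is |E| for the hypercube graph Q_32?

Number of 1-faces = C(32,1)·2^(32-1) = 32·2147483648 = 68719476736.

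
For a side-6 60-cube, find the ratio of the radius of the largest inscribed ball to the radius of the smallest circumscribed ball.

Ratio = (s/2)/(s√60/2) = 60^(-1/2) ≈ 0.129099.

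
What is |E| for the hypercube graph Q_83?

An n-cube has n·2^(n-1) edges. With n = 83: 83·4835703278458516698824704 = 401363372112056886002450432.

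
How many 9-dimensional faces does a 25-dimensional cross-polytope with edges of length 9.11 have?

An n-cross-polytope has 2^(k+1)·C(n,k+1) k-faces. Here 2^10·C(25,10) = 1024·3268760 = 3347210240.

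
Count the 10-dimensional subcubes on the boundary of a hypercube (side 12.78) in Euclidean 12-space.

An n-cube has C(n,k)·2^(n-k) k-faces. Here C(12,10)·2^2 = 66·4 = 264.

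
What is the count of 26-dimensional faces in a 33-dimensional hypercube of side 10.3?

Number of 26-faces = C(33,26) · 2^(33-26) = 4272048 · 128 = 546822144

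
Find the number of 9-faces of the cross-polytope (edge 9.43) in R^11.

Number of 9-faces = 2^(9+1) · C(11,9+1) = 1024 · 11 = 11264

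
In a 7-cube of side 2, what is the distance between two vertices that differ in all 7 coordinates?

||(2,2,...,2)|| = √(7)·2 ≈ 5.2915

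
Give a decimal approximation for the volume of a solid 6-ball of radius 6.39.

The n-ball volume is π^(n/2)·r^n/Γ(n/2+1). With n=6, r=6.39: V ≈ 351806.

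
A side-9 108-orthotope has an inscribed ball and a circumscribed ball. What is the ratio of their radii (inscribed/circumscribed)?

Ratio = (s/2)/(s√108/2) = 108^(-1/2) ≈ 0.096225.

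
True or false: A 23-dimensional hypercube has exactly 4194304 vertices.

False. The 23-cube has 2^23 = 8388608 vertices.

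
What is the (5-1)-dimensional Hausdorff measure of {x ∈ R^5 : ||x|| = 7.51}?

S = n·V_n(r)/r = 5·V_5(7.51)/7.51 (volume-to-surface relation), giving 83719.8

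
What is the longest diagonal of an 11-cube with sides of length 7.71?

Diagonal = √11 · 7.71 ≈ 25.5712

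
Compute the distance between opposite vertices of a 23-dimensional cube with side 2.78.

Diagonal = √23 · 2.78 ≈ 13.3324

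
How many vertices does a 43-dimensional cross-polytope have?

Number of vertices = 2n = 86.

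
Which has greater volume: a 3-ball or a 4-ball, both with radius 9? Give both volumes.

V_3(9) ≈ 3053.63. V_4(9) ≈ 32377.2. The 4-ball is larger.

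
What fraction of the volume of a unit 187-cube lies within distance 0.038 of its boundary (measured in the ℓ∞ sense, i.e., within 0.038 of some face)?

The inner cube has side 1-2·0.038 = 0.924 and volume (0.924)^187 ≈ 3.808e-07, so the shell holds 0.9999996192 of the volume.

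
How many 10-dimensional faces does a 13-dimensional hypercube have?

f_10(13-cube) = (13 choose 10) · 2^3 = 2288.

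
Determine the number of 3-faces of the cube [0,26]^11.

Choose 3 of 11 axes to span the face (C(11,3) = 165 ways), then fix each of the remaining 8 coordinates at one of its two extreme values (2^8 = 256 ways): 165·256 = 42240.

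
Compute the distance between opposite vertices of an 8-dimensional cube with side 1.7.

||(1.7,1.7,...,1.7)|| = √(8)·1.7 ≈ 4.80833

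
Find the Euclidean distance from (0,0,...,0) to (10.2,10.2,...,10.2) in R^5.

d = √(10.2² + 10.2² + ... + 10.2²) [5 terms] = √(5·10.2²) = 10.2√5 ≈ 22.8079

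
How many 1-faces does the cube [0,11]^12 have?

Number of 1-faces = C(12,1)·2^(12-1) = 12·2048 = 24576.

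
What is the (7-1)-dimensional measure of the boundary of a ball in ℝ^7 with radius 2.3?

The surface area of an n-ball is 2π^(n/2) r^(n-1) / Γ(n/2). For n=7, r=2.3: 4896.04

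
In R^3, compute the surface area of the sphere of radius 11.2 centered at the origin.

S_3(11.2) = 2·π^(3/2)·(11.2)^2 / Γ(3/2) = 4πr² = 4π·(11.2)² ≈ 1576.33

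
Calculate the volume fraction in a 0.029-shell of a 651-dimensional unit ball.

V(inner)/V(outer) = ((1-0.029)/1)^651 ≈ 4.783e-09, so the shell fraction is 0.9999999952.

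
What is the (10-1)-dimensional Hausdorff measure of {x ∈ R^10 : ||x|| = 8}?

The surface area of an n-ball is 2π^(n/2) r^(n-1) / Γ(n/2). For n=10, r=8: 33554432·π^5/3 ≈ 3.42277e+09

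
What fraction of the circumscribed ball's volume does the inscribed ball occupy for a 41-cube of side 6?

Volume scales as r^n, and r_in/r_out = 1/√41, giving (1/√41)^41 ≈ 8.66824e-34.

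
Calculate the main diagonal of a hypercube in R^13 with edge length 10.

||(10,10,...,10)|| = √(13)·10 ≈ 36.0555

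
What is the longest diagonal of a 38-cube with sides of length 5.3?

d = √(5.3² + 5.3² + ... + 5.3²) [38 terms] = √(38·5.3²) = 5.3√38 ≈ 32.6714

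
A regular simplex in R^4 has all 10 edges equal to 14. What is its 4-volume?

Volume = 14^4 · √(5/2^4) / 4! ≈ 894.8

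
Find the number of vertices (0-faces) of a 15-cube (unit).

Choose 0 of 15 axes to span the face (C(15,0) = 1 way), then fix each of the remaining 15 coordinates at one of its two extreme values (2^15 = 32768 ways): 1·32768 = 32768.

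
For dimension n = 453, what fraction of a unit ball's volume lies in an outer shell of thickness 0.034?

1 - (1-0.034)^453 ≈ 0.9999998435 ≈ 99.999984%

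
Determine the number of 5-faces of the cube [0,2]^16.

f_5(16-cube) = (16 choose 5) · 2^11 = 8945664.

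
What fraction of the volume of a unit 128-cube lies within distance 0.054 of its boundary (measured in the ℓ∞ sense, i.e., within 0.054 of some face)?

1 - (1 - 2·0.054)^128 = 1 - 0.892^128 ≈ 0.9999995567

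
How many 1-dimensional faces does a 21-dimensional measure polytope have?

An n-cube has C(n,k)·2^(n-k) k-faces. Here C(21,1)·2^20 = 21·1048576 = 22020096.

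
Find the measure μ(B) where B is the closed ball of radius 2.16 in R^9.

Volume = π^{9/2}·(2.16)^9/Γ(11/2) ≈ 3375.99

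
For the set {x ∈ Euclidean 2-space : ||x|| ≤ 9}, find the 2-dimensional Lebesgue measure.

V_2(9) = π^(2/2) · (9)^2 / Γ(2/2 + 1) = 81·π ≈ 254.469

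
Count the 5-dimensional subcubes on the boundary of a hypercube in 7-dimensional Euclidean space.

Number of 5-faces = C(7,5) · 2^(7-5) = 21 · 4 = 84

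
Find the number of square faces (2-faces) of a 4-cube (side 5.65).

f_2(4-cube) = (4 choose 2) · 2^2 = 24.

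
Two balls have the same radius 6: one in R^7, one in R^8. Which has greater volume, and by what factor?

V_7(6) ≈ 1.32263e+06, V_8(6) ≈ 6.81708e+06. The 8-ball is larger by a factor of 5.154.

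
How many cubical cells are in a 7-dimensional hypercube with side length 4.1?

An n-cube has C(n,k)·2^(n-k) k-faces. Here C(7,3)·2^4 = 35·16 = 560.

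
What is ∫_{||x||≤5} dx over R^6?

The n-ball volume is π^(n/2)·r^n/Γ(n/2+1). With n=6, r=5: V = 15625·π^3/6 ≈ 80745.5.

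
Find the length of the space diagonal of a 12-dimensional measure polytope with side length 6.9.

d = √(6.9² + 6.9² + ... + 6.9²) [12 terms] = √(12·6.9²) = 6.9√12 ≈ 23.9023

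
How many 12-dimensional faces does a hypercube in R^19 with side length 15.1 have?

An n-cube has C(n,k)·2^(n-k) k-faces. Here C(19,12)·2^7 = 50388·128 = 6449664.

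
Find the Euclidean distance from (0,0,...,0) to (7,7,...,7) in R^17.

The space diagonal of an n-cube of side s is s√n. Here 7·√17 ≈ 28.8617.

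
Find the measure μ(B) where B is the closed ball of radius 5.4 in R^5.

V_5(5.4) = π^(5/2) · (5.4)^5 / Γ(5/2 + 1) ≈ 24169.5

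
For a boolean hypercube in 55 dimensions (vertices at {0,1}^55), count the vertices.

Each vertex is a binary string of length 55, so there are 2^55 = 36028797018963968.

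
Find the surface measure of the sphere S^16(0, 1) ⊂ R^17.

S_17(1) = 2·π^(17/2)·(1)^16 / Γ(17/2) = 512·π^8/2027025 ≈ 2.39668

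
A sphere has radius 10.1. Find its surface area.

The surface area of an n-ball is 2π^(n/2) r^(n-1) / Γ(n/2). For n=3, r=10.1: 4πr² = 4π·(10.1)² ≈ 1281.9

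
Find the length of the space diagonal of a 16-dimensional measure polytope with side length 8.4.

||(8.4,8.4,...,8.4)|| = √(16)·8.4 = 33.6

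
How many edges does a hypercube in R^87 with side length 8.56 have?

Number of 1-faces = C(87,1)·2^(87-1) = 87·77371252455336267181195264 = 6731298963614255244763987968.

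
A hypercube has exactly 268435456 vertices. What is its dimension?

Since 2^n = 268435456, we have n = 28.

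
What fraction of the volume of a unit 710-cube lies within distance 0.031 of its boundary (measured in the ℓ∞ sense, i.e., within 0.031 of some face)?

1 - (1 - 2·0.031)^710 = 1 - 0.938^710 ≈ 1 - 1.837e-20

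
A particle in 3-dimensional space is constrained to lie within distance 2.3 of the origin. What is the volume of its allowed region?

The n-ball volume is π^(n/2)·r^n/Γ(n/2+1). With n=3, r=2.3: V ≈ 50.965.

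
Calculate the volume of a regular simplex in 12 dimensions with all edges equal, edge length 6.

V = (6^12 / 12!) · √((12+1) / 2^12) ≈ 0.256018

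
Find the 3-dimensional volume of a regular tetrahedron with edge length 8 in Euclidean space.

Volume = (√2/12) · 8³ = 60.3398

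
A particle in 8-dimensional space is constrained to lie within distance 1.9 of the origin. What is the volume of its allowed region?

The n-ball volume is π^(n/2)·r^n/Γ(n/2+1). With n=8, r=1.9: V ≈ 689.314.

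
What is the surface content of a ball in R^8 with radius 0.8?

The surface area of an n-ball is 2π^(n/2) r^(n-1) / Γ(n/2). For n=8, r=0.8: 6.80939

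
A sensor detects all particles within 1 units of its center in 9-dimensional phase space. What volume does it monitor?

Volume = π^{9/2}·(1)^9/Γ(11/2) = 32·π^4/945 ≈ 3.29851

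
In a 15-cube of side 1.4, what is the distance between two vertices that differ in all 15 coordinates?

The space diagonal of an n-cube of side s is s√n. Here 1.4·√15 ≈ 5.42218.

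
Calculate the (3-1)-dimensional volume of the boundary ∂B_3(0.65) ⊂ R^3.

S_3(0.65) = 2·π^(3/2)·(0.65)^2 / Γ(3/2) = 4πr² = 4π·(0.65)² ≈ 5.30929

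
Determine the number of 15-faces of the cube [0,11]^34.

Number of 15-faces = C(34,15) · 2^(34-15) = 1855967520 · 524288 = 973061499125760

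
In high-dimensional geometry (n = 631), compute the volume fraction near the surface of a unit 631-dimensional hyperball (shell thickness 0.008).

1 - (1-0.008)^631 ≈ 0.993707 ≈ 99.37%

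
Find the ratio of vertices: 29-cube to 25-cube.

The 29-cube has 2^29 = 536870912 vertices. The 25-cube has 2^25 = 33554432 vertices. Ratio: 536870912/33554432 = 16.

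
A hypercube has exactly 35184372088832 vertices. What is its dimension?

n = log_2(35184372088832) = 45.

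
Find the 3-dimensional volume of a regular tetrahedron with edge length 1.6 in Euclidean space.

Volume = (√2/12) · 1.6³ = 0.482718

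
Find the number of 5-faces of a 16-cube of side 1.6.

Number of 5-faces = C(16,5) · 2^(16-5) = 4368 · 2048 = 8945664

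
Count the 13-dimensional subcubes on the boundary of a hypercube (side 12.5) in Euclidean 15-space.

Number of 13-faces = C(15,13) · 2^(15-13) = 105 · 4 = 420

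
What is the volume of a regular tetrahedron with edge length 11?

Volume = (√2/12) · 11³ = 156.86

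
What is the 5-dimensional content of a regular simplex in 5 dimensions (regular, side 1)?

V_5 = √(6) · 1^5 / (5! · 2^(5/2)) ≈ 0.00360844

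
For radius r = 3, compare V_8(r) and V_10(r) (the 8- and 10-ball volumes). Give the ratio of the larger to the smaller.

V_8(3) ≈ 26629.2, V_10(3) ≈ 150585. The 10-ball is larger by a factor of 5.655.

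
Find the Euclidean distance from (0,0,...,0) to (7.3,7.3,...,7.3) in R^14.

d = √(7.3² + 7.3² + ... + 7.3²) [14 terms] = √(14·7.3²) = 7.3√14 ≈ 27.3141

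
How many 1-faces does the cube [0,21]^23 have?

The 23-cube has n·2^(n-1) = 23·2^22 = 23·4194304 = 96468992 edges.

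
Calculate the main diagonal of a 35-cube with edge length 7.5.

d = √(7.5² + 7.5² + ... + 7.5²) [35 terms] = √(35·7.5²) = 7.5√35 ≈ 44.3706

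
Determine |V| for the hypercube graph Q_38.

Number of vertices = 2^38 = 274877906944.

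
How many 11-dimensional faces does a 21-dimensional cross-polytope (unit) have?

Each 11-face is the convex hull of 12 vertices, one chosen as ±e_i from each of 12 distinct axes: 2^12·C(21,12) = 1203937280.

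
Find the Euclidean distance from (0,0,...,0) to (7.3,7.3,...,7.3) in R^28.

d = √(7.3² + 7.3² + ... + 7.3²) [28 terms] = √(28·7.3²) = 7.3√28 ≈ 38.628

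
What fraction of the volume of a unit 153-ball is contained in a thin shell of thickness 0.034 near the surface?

1 - (1-0.034)^153 ≈ 0.994971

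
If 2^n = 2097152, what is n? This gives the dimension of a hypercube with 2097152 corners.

n = log_2(2097152) = 21.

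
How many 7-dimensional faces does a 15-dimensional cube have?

f_7(15-cube) = (15 choose 7) · 2^8 = 1647360.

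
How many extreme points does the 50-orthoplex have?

The 50-dimensional cross-polytope has 2n = 2·50 = 100 vertices.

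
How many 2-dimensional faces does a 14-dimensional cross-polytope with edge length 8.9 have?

An n-cross-polytope has 2^(k+1)·C(n,k+1) k-faces. Here 2^3·C(14,3) = 8·364 = 2912.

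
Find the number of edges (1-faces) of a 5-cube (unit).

Choose 1 of 5 axes to span the face (C(5,1) = 5 ways), then fix each of the remaining 4 coordinates at one of its two extreme values (2^4 = 16 ways): 5·16 = 80.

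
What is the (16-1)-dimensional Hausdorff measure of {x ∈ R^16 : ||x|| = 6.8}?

S_16(6.8) = 2·π^(16/2)·(6.8)^15 / Γ(16/2) ≈ 1.15726e+13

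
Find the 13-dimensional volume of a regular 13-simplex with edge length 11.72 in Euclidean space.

V = (11.72^13 / 13!) · √((13+1) / 2^13) ≈ 522.574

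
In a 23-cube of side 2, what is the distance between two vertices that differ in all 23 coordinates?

Diagonal = √23 · 2 ≈ 9.59166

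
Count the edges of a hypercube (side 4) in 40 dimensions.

The 40-cube has n·2^(n-1) = 40·2^39 = 40·549755813888 = 21990232555520 edges.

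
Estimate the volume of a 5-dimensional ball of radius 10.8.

V_5(10.8) = π^(5/2) · (10.8)^5 / Γ(5/2 + 1) ≈ 773423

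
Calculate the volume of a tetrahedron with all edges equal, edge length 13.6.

Volume = (√2/12) · 13.6³ = 296.449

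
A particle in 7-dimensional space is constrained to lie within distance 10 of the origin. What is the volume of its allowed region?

V_7(10) = π^(7/2) · (10)^7 / Γ(7/2 + 1) = 32000000·π^3/21 ≈ 4.72477e+07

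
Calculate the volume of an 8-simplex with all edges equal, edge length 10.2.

For a regular n-simplex with edge a, V = (a^n / n!)·√((n+1)/2^n). With a=10.2, n=8: V ≈ 544.856.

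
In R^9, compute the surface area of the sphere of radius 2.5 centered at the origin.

The surface area of an n-ball is 2π^(n/2) r^(n-1) / Γ(n/2). For n=9, r=2.5: 78125·π^4/168 ≈ 45298.1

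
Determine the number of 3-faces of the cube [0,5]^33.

An n-cube has C(n,k)·2^(n-k) k-faces. Here C(33,3)·2^30 = 5456·1073741824 = 5858335391744.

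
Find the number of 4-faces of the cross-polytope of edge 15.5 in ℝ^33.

Each 4-face is the convex hull of 5 vertices, one chosen as ±e_i from each of 5 distinct axes: 2^5·C(33,5) = 7594752.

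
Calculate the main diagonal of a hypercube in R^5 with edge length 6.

d = √(6² + 6² + ... + 6²) [5 terms] = √(5·6²) = 6√5 ≈ 13.4164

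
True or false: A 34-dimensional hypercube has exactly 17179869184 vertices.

True. The 34-cube has 2^34 = 17179869184 vertices.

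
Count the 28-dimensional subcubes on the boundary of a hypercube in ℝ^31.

Number of 28-faces = C(31,28) · 2^(31-28) = 4495 · 8 = 35960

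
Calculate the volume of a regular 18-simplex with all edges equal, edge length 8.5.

For a regular n-simplex with edge a, V = (a^n / n!)·√((n+1)/2^n). With a=8.5, n=18: V ≈ 0.0713356.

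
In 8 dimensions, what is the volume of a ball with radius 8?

Volume = π^{8/2}·(8)^8/Γ(5) = 2097152·π^4/3 ≈ 6.80939e+07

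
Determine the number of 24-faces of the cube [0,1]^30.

An n-cube has C(n,k)·2^(n-k) k-faces. Here C(30,24)·2^6 = 593775·64 = 38001600.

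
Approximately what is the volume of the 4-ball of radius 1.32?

The n-ball volume is π^(n/2)·r^n/Γ(n/2+1). With n=4, r=1.32: V ≈ 14.9819.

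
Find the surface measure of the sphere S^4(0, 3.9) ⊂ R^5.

S_5(3.9) = 2·π^(5/2)·(3.9)^4 / Γ(5/2) ≈ 6088.73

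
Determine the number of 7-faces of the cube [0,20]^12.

An n-cube has C(n,k)·2^(n-k) k-faces. Here C(12,7)·2^5 = 792·32 = 25344.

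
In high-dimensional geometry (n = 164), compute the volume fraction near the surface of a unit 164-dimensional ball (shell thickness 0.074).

1 - (1-0.074)^164 ≈ 0.9999966565 ≈ 99.999666%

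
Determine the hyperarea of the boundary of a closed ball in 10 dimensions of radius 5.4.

S = n·V_n(r)/r = 10·V_10(5.4)/5.4 (volume-to-surface relation), giving 9.95662e+07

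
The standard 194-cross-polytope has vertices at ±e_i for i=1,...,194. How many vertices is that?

An n-cross-polytope has 2n vertices; here n = 194, giving 388.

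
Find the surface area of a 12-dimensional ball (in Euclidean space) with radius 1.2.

S_12(1.2) = 2·π^(12/2)·(1.2)^11 / Γ(12/2) ≈ 119.053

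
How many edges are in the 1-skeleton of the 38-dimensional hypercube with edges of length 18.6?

An n-cube has n·2^(n-1) edges. With n = 38: 38·137438953472 = 5222680231936.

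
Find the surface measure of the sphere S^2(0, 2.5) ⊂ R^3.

The surface area of an n-ball is 2π^(n/2) r^(n-1) / Γ(n/2). For n=3, r=2.5: 4πr² = 4π·(2.5)² ≈ 78.5398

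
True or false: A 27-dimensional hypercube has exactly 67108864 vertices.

False. The 27-cube has 2^27 = 134217728 vertices.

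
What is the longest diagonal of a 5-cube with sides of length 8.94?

Diagonal = √5 · 8.94 ≈ 19.9904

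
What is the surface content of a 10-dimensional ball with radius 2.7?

The surface area of an n-ball is 2π^(n/2) r^(n-1) / Γ(n/2). For n=10, r=2.7: 194465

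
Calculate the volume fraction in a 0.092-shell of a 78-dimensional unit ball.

1 - (1-0.092)^78 ≈ 0.999462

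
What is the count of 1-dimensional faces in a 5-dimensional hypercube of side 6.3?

An n-cube has C(n,k)·2^(n-k) k-faces. Here C(5,1)·2^4 = 5·16 = 80.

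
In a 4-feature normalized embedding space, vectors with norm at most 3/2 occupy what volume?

The n-ball volume is π^(n/2)·r^n/Γ(n/2+1). With n=4, r=3/2: V = 81·π^2/32 ≈ 24.9824.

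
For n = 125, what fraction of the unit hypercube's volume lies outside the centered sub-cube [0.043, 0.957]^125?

1 - (1 - 2·0.043)^125 = 1 - 0.914^125 ≈ 0.999987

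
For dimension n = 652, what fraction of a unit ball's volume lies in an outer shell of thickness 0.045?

1 - (1-0.045)^652 ≈ 1 - 9.166e-14 ≈ (100 - 9.17e-12)%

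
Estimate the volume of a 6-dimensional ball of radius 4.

V_6(4) = π^(6/2) · (4)^6 / Γ(6/2 + 1) = 2048·π^3/3 ≈ 21167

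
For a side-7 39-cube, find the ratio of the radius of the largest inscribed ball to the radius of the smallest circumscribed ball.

r_in / r_out = (7/2) / (7√39/2) = 1/√39 ≈ 0.160128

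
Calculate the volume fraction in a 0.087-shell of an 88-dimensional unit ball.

1 - (1-0.087)^88 ≈ 0.999668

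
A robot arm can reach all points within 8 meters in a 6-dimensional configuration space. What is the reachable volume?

The n-ball volume is π^(n/2)·r^n/Γ(n/2+1). With n=6, r=8: V = 131072·π^3/3 ≈ 1.35468e+06.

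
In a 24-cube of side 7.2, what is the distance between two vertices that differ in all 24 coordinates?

||(7.2,7.2,...,7.2)|| = √(24)·7.2 ≈ 35.2727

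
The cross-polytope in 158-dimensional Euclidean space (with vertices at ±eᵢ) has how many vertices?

The 158-dimensional cross-polytope has 2n = 2·158 = 316 vertices.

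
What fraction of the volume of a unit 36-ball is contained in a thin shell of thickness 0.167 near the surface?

1 - (1-0.167)^36 ≈ 0.998609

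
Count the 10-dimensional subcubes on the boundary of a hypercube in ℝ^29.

An n-cube has C(n,k)·2^(n-k) k-faces. Here C(29,10)·2^19 = 20030010·524288 = 10501493882880.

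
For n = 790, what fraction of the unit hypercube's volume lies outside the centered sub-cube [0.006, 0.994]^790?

1 - (1 - 2·0.006)^790 = 1 - 0.988^790 ≈ 0.999928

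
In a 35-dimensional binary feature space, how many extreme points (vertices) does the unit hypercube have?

An n-cube has 2^n vertices; for n = 35 that is 2^35 = 34359738368.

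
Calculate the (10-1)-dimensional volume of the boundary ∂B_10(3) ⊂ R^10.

S = n·V_n(r)/r = 10·V_10(3)/3 (volume-to-surface relation), giving 6561·π^5/4 ≈ 501949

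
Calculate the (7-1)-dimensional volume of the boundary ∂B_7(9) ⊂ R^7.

|∂B_7(9)| = 2834352·π^3/5 ≈ 1.75765e+07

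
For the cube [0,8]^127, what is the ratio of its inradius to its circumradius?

r_in / r_out = (8/2) / (8√127/2) = 1/√127 ≈ 0.0887357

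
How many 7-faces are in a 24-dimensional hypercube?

Number of 7-faces = C(24,7) · 2^(24-7) = 346104 · 131072 = 45364543488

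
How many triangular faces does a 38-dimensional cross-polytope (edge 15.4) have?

f_2(38-orthoplex) = 2^3 · (38 choose 3) = 67488.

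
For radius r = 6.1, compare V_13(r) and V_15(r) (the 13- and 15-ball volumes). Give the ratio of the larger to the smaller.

V_13(6.1) ≈ 1.47445e+10, V_15(6.1) ≈ 2.29815e+11. The 15-ball is larger by a factor of 15.59.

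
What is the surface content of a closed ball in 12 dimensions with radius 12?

S = n·V_n(r)/r = 12·V_12(12)/12 (volume-to-surface relation), giving 61917364224·π^6/5 ≈ 1.19053e+13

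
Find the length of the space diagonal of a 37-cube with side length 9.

The space diagonal of an n-cube of side s is s√n. Here 9·√37 ≈ 54.7449.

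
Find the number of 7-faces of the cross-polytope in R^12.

Each 7-face is the convex hull of 8 vertices, one chosen as ±e_i from each of 8 distinct axes: 2^8·C(12,8) = 126720.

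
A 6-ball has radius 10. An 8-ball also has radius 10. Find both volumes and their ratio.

V_6(10) ≈ 5.16771e+06. V_8(10) ≈ 4.05871e+08. Ratio V_6/V_8 ≈ 0.01273.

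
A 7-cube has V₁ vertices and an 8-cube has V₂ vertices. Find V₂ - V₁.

V₁ = 2^7 = 128. V₂ = 2^8 = 256. V₂ - V₁ = 128.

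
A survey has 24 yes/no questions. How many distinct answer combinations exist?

The 24-cube has 2^24 = 16777216 vertices.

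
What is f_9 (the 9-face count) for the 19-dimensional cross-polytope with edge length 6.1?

Each 9-face is the convex hull of 10 vertices, one chosen as ±e_i from each of 10 distinct axes: 2^10·C(19,10) = 94595072.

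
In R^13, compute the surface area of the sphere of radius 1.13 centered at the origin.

S = n·V_n(r)/r = 13·V_13(1.13)/1.13 (volume-to-surface relation), giving 51.3128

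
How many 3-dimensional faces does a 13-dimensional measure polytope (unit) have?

f_3(13-cube) = (13 choose 3) · 2^10 = 292864.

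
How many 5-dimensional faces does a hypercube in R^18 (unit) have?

f_5(18-cube) = (18 choose 5) · 2^13 = 70189056.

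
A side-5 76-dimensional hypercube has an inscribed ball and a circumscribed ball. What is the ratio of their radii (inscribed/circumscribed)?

Ratio = (s/2)/(s√76/2) = 76^(-1/2) ≈ 0.114708.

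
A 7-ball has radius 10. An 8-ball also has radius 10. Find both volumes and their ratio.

V_7(10) ≈ 4.72477e+07. V_8(10) ≈ 4.05871e+08. Ratio V_7/V_8 ≈ 0.1164.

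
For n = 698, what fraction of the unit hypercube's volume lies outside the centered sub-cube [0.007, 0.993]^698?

1 - (1 - 2·0.007)^698 = 1 - 0.986^698 ≈ 0.999947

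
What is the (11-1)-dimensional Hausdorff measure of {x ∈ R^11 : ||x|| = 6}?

S = n·V_n(r)/r = 11·V_11(6)/6 (volume-to-surface relation), giving 143327232·π^5/35 ≈ 1.25317e+09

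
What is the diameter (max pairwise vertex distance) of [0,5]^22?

d = √(5² + 5² + ... + 5²) [22 terms] = √(22·5²) = 5√22 ≈ 23.4521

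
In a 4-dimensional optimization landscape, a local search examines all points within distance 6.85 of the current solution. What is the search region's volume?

Volume = π^{4/2}·(6.85)^4/Γ(3) ≈ 10865.1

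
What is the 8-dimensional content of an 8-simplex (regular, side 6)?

For a regular n-simplex with edge a, V = (a^n / n!)·√((n+1)/2^n). With a=6, n=8: V ≈ 7.81071.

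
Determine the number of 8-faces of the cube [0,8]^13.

Choose 8 of 13 axes to span the face (C(13,8) = 1287 ways), then fix each of the remaining 5 coordinates at one of its two extreme values (2^5 = 32 ways): 1287·32 = 41184.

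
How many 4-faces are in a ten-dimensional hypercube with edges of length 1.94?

An n-cube has C(n,k)·2^(n-k) k-faces. Here C(10,4)·2^6 = 210·64 = 13440.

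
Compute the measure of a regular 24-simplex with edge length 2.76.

For a regular n-simplex with edge a, V = (a^n / n!)·√((n+1)/2^n). With a=2.76, n=24: V ≈ 7.51143e-17.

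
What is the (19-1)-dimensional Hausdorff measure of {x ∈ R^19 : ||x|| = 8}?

|∂B_19(8)| = 18446744073709551616·π^9/34459425 ≈ 1.59573e+16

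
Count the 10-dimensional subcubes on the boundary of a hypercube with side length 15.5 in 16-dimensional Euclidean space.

An n-cube has C(n,k)·2^(n-k) k-faces. Here C(16,10)·2^6 = 8008·64 = 512512.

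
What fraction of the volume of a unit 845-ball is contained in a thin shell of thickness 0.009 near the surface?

Shell fraction = 1 - (1-0.009)^845 ≈ 0.999519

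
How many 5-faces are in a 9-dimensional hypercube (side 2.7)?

An n-cube has C(n,k)·2^(n-k) k-faces. Here C(9,5)·2^4 = 126·16 = 2016.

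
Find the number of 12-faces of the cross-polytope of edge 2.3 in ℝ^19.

f_12(19-orthoplex) = 2^13 · (19 choose 13) = 222265344.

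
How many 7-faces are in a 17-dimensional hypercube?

An n-cube has C(n,k)·2^(n-k) k-faces. Here C(17,7)·2^10 = 19448·1024 = 19914752.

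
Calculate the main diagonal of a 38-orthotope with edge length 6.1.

||(6.1,6.1,...,6.1)|| = √(38)·6.1 ≈ 37.6029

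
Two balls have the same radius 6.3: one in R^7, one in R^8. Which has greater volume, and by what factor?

V_7(6.3) ≈ 1.86108e+06, V_8(6.3) ≈ 1.00719e+07. The 8-ball is larger by a factor of 5.412.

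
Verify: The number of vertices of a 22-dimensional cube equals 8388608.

False. The 22-cube has 2^22 = 4194304 vertices.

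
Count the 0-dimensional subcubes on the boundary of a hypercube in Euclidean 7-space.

An n-cube has C(n,k)·2^(n-k) k-faces. Here C(7,0)·2^7 = 1·128 = 128.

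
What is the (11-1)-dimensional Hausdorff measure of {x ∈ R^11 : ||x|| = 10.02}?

S = n·V_n(r)/r = 11·V_11(10.02)/10.02 (volume-to-surface relation), giving 2.11434e+11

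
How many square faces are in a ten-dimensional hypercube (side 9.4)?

f_2(10-cube) = (10 choose 2) · 2^8 = 11520.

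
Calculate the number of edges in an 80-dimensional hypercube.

Each of the 2^80 = 1208925819614629174706176 vertices has degree 80; total edges = 80·2^80/2 = 48357032784585166988247040.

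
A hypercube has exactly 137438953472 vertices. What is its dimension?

2^n = 137438953472 ⇒ n = log_2(137438953472) = 37.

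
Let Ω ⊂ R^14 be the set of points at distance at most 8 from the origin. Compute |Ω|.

Volume = π^{14/2}·(8)^14/Γ(8) = 274877906944·π^7/315 ≈ 2.63559e+12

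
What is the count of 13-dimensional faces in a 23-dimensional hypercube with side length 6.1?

Number of 13-faces = C(23,13) · 2^(23-13) = 1144066 · 1024 = 1171523584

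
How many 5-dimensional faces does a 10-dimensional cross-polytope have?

Number of 5-faces = 2^(5+1) · C(10,5+1) = 64 · 210 = 13440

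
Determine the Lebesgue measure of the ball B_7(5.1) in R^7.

V_7(5.1) = π^(7/2) · (5.1)^7 / Γ(7/2 + 1) ≈ 424006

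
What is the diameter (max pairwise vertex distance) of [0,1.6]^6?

||(1.6,1.6,...,1.6)|| = √(6)·1.6 ≈ 3.91918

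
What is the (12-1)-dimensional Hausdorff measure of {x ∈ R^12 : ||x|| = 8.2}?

The surface area of an n-ball is 2π^(n/2) r^(n-1) / Γ(n/2). For n=12, r=8.2: 1.80593e+11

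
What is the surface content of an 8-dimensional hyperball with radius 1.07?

S_8(1.07) = 2·π^(8/2)·(1.07)^7 / Γ(8/2) ≈ 52.1392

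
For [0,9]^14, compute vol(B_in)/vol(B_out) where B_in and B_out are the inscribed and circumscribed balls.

V_in/V_out = n^(-n/2) = 14^(-14/2) ≈ 9.48645e-09.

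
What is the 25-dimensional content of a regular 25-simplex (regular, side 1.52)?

V_25 = √(26) · 1.52^25 / (25! · 2^(25/2)) ≈ 1.99552e-24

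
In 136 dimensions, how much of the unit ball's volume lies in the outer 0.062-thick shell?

1 - (1-0.062)^136 ≈ 0.999834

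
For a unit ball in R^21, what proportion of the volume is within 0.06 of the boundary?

Shell fraction = 1 - (1-0.06)^21 ≈ 0.7273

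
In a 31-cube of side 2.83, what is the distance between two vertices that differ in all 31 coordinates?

||(2.83,2.83,...,2.83)|| = √(31)·2.83 ≈ 15.7568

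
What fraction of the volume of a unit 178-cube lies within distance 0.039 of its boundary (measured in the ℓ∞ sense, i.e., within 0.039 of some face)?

Shell fraction = 1 - (1-0.078)^178 ≈ 0.9999994726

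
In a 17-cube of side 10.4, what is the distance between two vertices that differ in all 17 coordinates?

Diagonal = √17 · 10.4 ≈ 42.8803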